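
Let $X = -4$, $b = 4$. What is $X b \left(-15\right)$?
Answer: $240$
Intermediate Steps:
$X b \left(-15\right) = \left(-4\right) 4 \left(-15\right) = \left(-16\right) \left(-15\right) = 240$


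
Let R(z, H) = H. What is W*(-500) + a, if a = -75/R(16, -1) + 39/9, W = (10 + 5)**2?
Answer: -337262/3 ≈ -1.1242e+5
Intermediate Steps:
W = 225 (W = 15**2 = 225)
a = 238/3 (a = -75/(-1) + 39/9 = -75*(-1) + 39*(1/9) = 75 + 13/3 = 238/3 ≈ 79.333)
W*(-500) + a = 225*(-500) + 238/3 = -112500 + 238/3 = -337262/3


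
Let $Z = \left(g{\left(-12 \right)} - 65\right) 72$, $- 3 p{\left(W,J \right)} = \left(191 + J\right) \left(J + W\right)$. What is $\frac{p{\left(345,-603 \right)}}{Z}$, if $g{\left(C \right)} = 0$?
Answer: $\frac{4429}{585} \approx 7.5709$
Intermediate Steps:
$p{\left(W,J \right)} = - \frac{\left(191 + J\right) \left(J + W\right)}{3}$
$Z = -4680$ ($Z = \left(0 - 65\right) 72 = \left(-65\right) 72 = -4680$)
$\frac{p{\left(345,-603 \right)}}{Z} = \frac{\left(- \frac{191}{3}\right) \left(-603\right) - 21965 - \frac{\left(-603\right)^{2}}{3} - \left(-201\right) 345}{-4680} = \left(38391 - 21965 - 121203 + 69345\right) \left(- \frac{1}{4680}\right) = \left(-35432\right) \left(- \frac{1}{4680}\right) = \frac{4429}{585}$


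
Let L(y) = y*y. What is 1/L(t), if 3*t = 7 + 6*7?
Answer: 9/2401 ≈ 0.0037484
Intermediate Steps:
t = 49/3 (t = (7 + 6*7)/3 = (7 + 42)/3 = (⅓)*49 = 49/3 ≈ 16.333)
L(y) = y²
1/L(t) = 1/((49/3)²) = 1/(2401/9) = 9/2401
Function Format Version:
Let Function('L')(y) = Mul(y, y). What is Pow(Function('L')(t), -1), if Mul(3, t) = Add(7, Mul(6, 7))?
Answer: Rational(9, 2401) ≈ 0.0037484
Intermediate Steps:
t = Rational(49, 3) (t = Mul(Rational(1, 3), Add(7, Mul(6, 7))) = Mul(Rational(1, 3), Add(7, 42)) = Mul(Rational(1, 3), 49) = Rational(49, 3) ≈ 16.333)
Function('L')(y) = Pow(y, 2)
Pow(Function('L')(t), -1) = Pow(Pow(Rational(49, 3), 2), -1) = Pow(Rational(2401, 9), -1) = Rational(9, 2401)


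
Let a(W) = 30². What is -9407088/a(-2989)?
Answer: -261308/25 ≈ -10452.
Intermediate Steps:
a(W) = 900
-9407088/a(-2989) = -9407088/900 = -9407088*1/900 = -261308/25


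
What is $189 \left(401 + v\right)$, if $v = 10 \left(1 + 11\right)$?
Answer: $98469$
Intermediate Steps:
$v = 120$ ($v = 10 \cdot 12 = 120$)
$189 \left(401 + v\right) = 189 \left(401 + 120\right) = 189 \cdot 521 = 98469$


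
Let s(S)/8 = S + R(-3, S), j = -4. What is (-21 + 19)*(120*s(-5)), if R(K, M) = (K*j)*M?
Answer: 124800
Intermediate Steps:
R(K, M) = -4*K*M (R(K, M) = (K*(-4))*M = (-4*K)*M = -4*K*M)
s(S) = 104*S (s(S) = 8*(S - 4*(-3)*S) = 8*(S + 12*S) = 8*(13*S) = 104*S)
(-21 + 19)*(120*s(-5)) = (-21 + 19)*(120*(104*(-5))) = -240*(-520) = -2*(-62400) = 124800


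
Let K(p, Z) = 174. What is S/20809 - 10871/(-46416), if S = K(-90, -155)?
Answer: 234291023/965870544 ≈ 0.24257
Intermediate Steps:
S = 174
S/20809 - 10871/(-46416) = 174/20809 - 10871/(-46416) = 174*(1/20809) - 10871*(-1/46416) = 174/20809 + 10871/46416 = 234291023/965870544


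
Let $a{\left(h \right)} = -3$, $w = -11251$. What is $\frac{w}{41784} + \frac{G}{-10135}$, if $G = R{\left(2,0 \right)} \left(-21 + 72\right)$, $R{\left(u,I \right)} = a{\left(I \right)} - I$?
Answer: $- \frac{107635933}{423480840} \approx -0.25417$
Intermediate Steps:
$R{\left(u,I \right)} = -3 - I$
$G = -153$ ($G = \left(-3 - 0\right) \left(-21 + 72\right) = \left(-3 + 0\right) 51 = \left(-3\right) 51 = -153$)
$\frac{w}{41784} + \frac{G}{-10135} = - \frac{11251}{41784} - \frac{153}{-10135} = \left(-11251\right) \frac{1}{41784} - - \frac{153}{10135} = - \frac{11251}{41784} + \frac{153}{10135} = - \frac{107635933}{423480840}$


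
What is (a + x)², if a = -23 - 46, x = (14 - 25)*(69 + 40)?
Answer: 1607824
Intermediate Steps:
x = -1199 (x = -11*109 = -1199)
a = -69
(a + x)² = (-69 - 1199)² = (-1268)² = 1607824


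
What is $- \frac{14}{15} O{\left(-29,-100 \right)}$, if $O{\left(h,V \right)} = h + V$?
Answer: $\frac{602}{5} \approx 120.4$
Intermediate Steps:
$O{\left(h,V \right)} = V + h$
$- \frac{14}{15} O{\left(-29,-100 \right)} = - \frac{14}{15} \left(-100 - 29\right) = \left(-14\right) \frac{1}{15} \left(-129\right) = \left(- \frac{14}{15}\right) \left(-129\right) = \frac{602}{5}$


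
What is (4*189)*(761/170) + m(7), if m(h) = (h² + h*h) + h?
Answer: 296583/85 ≈ 3489.2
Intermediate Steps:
m(h) = h + 2*h² (m(h) = (h² + h²) + h = 2*h² + h = h + 2*h²)
(4*189)*(761/170) + m(7) = (4*189)*(761/170) + 7*(1 + 2*7) = 756*(761*(1/170)) + 7*(1 + 14) = 756*(761/170) + 7*15 = 287658/85 + 105 = 296583/85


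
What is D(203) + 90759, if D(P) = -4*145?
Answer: 90179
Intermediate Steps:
D(P) = -580
D(203) + 90759 = -580 + 90759 = 90179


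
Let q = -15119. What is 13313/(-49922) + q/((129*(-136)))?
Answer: 260603723/437915784 ≈ 0.59510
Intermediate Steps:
13313/(-49922) + q/((129*(-136))) = 13313/(-49922) - 15119/(129*(-136)) = 13313*(-1/49922) - 15119/(-17544) = -13313/49922 - 15119*(-1/17544) = -13313/49922 + 15119/17544 = 260603723/437915784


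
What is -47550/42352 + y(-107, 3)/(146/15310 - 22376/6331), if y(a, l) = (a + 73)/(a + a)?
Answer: -452015411778785/387063282334344 ≈ -1.1678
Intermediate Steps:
y(a, l) = (73 + a)/(2*a) (y(a, l) = (73 + a)/((2*a)) = (73 + a)*(1/(2*a)) = (73 + a)/(2*a))
-47550/42352 + y(-107, 3)/(146/15310 - 22376/6331) = -47550/42352 + ((½)*(73 - 107)/(-107))/(146/15310 - 22376/6331) = -47550*1/42352 + ((½)*(-1/107)*(-34))/(146*(1/15310) - 22376*1/6331) = -23775/21176 + 17/(107*(73/7655 - 22376/6331)) = -23775/21176 + 17/(107*(-170826117/48463805)) = -23775/21176 + (17/107)*(-48463805/170826117) = -23775/21176 - 823884685/18278394519 = -452015411778785/387063282334344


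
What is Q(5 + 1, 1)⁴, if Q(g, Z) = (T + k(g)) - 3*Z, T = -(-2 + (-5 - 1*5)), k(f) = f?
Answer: 50625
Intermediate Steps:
T = 12 (T = -(-2 + (-5 - 5)) = -(-2 - 10) = -1*(-12) = 12)
Q(g, Z) = 12 + g - 3*Z (Q(g, Z) = (12 + g) - 3*Z = 12 + g - 3*Z)
Q(5 + 1, 1)⁴ = (12 + (5 + 1) - 3*1)⁴ = (12 + 6 - 3)⁴ = 15⁴ = 50625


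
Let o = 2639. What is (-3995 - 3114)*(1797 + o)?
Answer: -31535524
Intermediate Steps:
(-3995 - 3114)*(1797 + o) = (-3995 - 3114)*(1797 + 2639) = -7109*4436 = -31535524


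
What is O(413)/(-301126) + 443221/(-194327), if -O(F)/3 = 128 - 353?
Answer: -19085219653/8359558886 ≈ -2.2830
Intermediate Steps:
O(F) = 675 (O(F) = -3*(128 - 353) = -3*(-225) = 675)
O(413)/(-301126) + 443221/(-194327) = 675/(-301126) + 443221/(-194327) = 675*(-1/301126) + 443221*(-1/194327) = -675/301126 - 443221/194327 = -19085219653/8359558886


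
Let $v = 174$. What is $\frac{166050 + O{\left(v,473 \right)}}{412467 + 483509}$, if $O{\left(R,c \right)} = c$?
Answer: $\frac{166523}{895976} \approx 0.18586$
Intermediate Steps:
$\frac{166050 + O{\left(v,473 \right)}}{412467 + 483509} = \frac{166050 + 473}{412467 + 483509} = \frac{166523}{895976}$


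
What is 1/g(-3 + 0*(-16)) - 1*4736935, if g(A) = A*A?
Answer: -42632414/9 ≈ -4.7369e+6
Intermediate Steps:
g(A) = A²
1/g(-3 + 0*(-16)) - 1*4736935 = 1/((-3 + 0*(-16))²) - 1*4736935 = 1/((-3 + 0)²) - 4736935 = 1/((-3)²) - 4736935 = 1/9 - 4736935 = ⅑ - 4736935 = -42632414/9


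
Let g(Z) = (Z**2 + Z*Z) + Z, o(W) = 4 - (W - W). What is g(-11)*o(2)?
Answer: 924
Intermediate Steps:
o(W) = 4 (o(W) = 4 - 1*0 = 4 + 0 = 4)
g(Z) = Z + 2*Z**2 (g(Z) = (Z**2 + Z**2) + Z = 2*Z**2 + Z = Z + 2*Z**2)
g(-11)*o(2) = -11*(1 + 2*(-11))*4 = -11*(1 - 22)*4 = -11*(-21)*4 = 231*4 = 924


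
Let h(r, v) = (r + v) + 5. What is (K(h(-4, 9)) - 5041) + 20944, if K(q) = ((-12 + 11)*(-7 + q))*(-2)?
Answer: 15909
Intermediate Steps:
h(r, v) = 5 + r + v
K(q) = -14 + 2*q (K(q) = -(-7 + q)*(-2) = (7 - q)*(-2) = -14 + 2*q)
(K(h(-4, 9)) - 5041) + 20944 = ((-14 + 2*(5 - 4 + 9)) - 5041) + 20944 = ((-14 + 2*10) - 5041) + 20944 = ((-14 + 20) - 5041) + 20944 = (6 - 5041) + 20944 = -5035 + 20944 = 15909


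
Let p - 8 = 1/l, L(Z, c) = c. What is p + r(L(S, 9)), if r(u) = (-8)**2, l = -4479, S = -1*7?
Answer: 322487/4479 ≈ 72.000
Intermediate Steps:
S = -7
r(u) = 64
p = 35831/4479 (p = 8 + 1/(-4479) = 8 - 1/4479 = 35831/4479 ≈ 7.9998)
p + r(L(S, 9)) = 35831/4479 + 64 = 322487/4479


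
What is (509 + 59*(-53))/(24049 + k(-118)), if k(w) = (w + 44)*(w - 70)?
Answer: -2/29 ≈ -0.068966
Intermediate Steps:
k(w) = (-70 + w)*(44 + w) (k(w) = (44 + w)*(-70 + w) = (-70 + w)*(44 + w))
(509 + 59*(-53))/(24049 + k(-118)) = (509 + 59*(-53))/(24049 + (-3080 + (-118)² - 26*(-118))) = (509 - 3127)/(24049 + (-3080 + 13924 + 3068)) = -2618/(24049 + 13912) = -2618/37961 = -2618*1/37961 = -2/29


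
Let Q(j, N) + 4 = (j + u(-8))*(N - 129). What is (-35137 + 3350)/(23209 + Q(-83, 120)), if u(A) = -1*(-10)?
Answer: -31787/23862 ≈ -1.3321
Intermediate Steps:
u(A) = 10
Q(j, N) = -4 + (-129 + N)*(10 + j) (Q(j, N) = -4 + (j + 10)*(N - 129) = -4 + (10 + j)*(-129 + N) = -4 + (-129 + N)*(10 + j))
(-35137 + 3350)/(23209 + Q(-83, 120)) = (-35137 + 3350)/(23209 + (-1294 - 129*(-83) + 10*120 + 120*(-83))) = -31787/(23209 + (-1294 + 10707 + 1200 - 9960)) = -31787/(23209 + 653) = -31787/23862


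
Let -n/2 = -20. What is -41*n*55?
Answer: -90200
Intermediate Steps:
n = 40 (n = -2*(-20) = 40)
-41*n*55 = -41*40*55 = -1640*55 = -90200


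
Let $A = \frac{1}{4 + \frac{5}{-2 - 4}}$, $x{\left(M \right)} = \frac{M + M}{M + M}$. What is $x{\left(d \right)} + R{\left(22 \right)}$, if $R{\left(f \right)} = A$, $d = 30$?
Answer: $\frac{25}{19} \approx 1.3158$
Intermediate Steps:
$x{\left(M \right)} = 1$ ($x{\left(M \right)} = \frac{2 M}{2 M} = 2 M \frac{1}{2 M} = 1$)
$A = \frac{6}{19}$ ($A = \frac{1}{4 + \frac{5}{-6}} = \frac{1}{4 + 5 \left(- \frac{1}{6}\right)} = \frac{1}{4 - \frac{5}{6}} = \frac{1}{\frac{19}{6}} = \frac{6}{19} \approx 0.31579$)
$R{\left(f \right)} = \frac{6}{19}$
$x{\left(d \right)} + R{\left(22 \right)} = 1 + \frac{6}{19} = \frac{25}{19}$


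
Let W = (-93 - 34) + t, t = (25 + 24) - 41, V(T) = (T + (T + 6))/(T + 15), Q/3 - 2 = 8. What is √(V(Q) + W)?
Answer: I*√26445/15 ≈ 10.841*I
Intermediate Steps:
Q = 30 (Q = 6 + 3*8 = 6 + 24 = 30)
V(T) = (6 + 2*T)/(15 + T) (V(T) = (T + (6 + T))/(15 + T) = (6 + 2*T)/(15 + T))
t = 8 (t = 49 - 41 = 8)
W = -119 (W = (-93 - 34) + 8 = -127 + 8 = -119)
√(V(Q) + W) = √(2*(3 + 30)/(15 + 30) - 119) = √(2*33/45 - 119) = √(2*(1/45)*33 - 119) = √(22/15 - 119) = √(-1763/15) = I*√26445/15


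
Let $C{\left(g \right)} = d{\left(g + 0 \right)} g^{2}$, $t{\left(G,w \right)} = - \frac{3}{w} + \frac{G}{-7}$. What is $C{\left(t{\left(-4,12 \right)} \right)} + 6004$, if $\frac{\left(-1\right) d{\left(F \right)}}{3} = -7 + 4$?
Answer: $\frac{4707865}{784} \approx 6004.9$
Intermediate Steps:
$d{\left(F \right)} = 9$ ($d{\left(F \right)} = - 3 \left(-7 + 4\right) = \left(-3\right) \left(-3\right) = 9$)
$t{\left(G,w \right)} = - \frac{3}{w} - \frac{G}{7}$ ($t{\left(G,w \right)} = - \frac{3}{w} + G \left(- \frac{1}{7}\right) = - \frac{3}{w} - \frac{G}{7}$)
$C{\left(g \right)} = 9 g^{2}$
$C{\left(t{\left(-4,12 \right)} \right)} + 6004 = 9 \left(- \frac{3}{12} - - \frac{4}{7}\right)^{2} + 6004 = 9 \left(\left(-3\right) \frac{1}{12} + \frac{4}{7}\right)^{2} + 6004 = 9 \left(- \frac{1}{4} + \frac{4}{7}\right)^{2} + 6004 = 9 \left(\frac{9}{28}\right)^{2} + 6004 = 9 \cdot \frac{81}{784} + 6004 = \frac{729}{784} + 6004 = \frac{4707865}{784}$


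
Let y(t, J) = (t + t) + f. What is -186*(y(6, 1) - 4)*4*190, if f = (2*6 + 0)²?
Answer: -21486720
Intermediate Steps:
f = 144 (f = (12 + 0)² = 12² = 144)
y(t, J) = 144 + 2*t (y(t, J) = (t + t) + 144 = 2*t + 144 = 144 + 2*t)
-186*(y(6, 1) - 4)*4*190 = -186*((144 + 2*6) - 4)*4*190 = -186*((144 + 12) - 4)*4*190 = -186*(156 - 4)*4*190 = -28272*4*190 = -186*608*190 = -113088*190 = -21486720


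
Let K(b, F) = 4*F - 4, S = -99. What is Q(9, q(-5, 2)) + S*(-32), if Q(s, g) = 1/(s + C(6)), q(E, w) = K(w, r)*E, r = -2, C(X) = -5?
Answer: 12673/4 ≈ 3168.3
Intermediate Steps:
K(b, F) = -4 + 4*F
q(E, w) = -12*E (q(E, w) = (-4 + 4*(-2))*E = (-4 - 8)*E = -12*E)
Q(s, g) = 1/(-5 + s) (Q(s, g) = 1/(s - 5) = 1/(-5 + s))
Q(9, q(-5, 2)) + S*(-32) = 1/(-5 + 9) - 99*(-32) = 1/4 + 3168 = ¼ + 3168 = 12673/4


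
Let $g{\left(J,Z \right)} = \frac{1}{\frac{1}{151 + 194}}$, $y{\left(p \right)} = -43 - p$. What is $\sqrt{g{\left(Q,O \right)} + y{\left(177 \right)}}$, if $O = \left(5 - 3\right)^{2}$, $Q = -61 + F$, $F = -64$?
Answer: $5 \sqrt{5} \approx 11.18$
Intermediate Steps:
$Q = -125$ ($Q = -61 - 64 = -125$)
$O = 4$ ($O = 2^{2} = 4$)
$g{\left(J,Z \right)} = 345$ ($g{\left(J,Z \right)} = \frac{1}{\frac{1}{345}} = 345$)
$\sqrt{g{\left(Q,O \right)} + y{\left(177 \right)}} = \sqrt{345 - 220} = \sqrt{125} = 5 \sqrt{5}$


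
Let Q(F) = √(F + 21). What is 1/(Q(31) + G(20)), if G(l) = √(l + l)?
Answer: 1/(2*(√10 + √13)) ≈ 0.073879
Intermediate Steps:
G(l) = √2*√l (G(l) = √(2*l) = √2*√l)
Q(F) = √(21 + F)
1/(Q(31) + G(20)) = 1/(√(21 + 31) + √2*√20) = 1/(√52 + √2*(2*√5)) = 1/(2*√13 + 2*√10) = 1/(2*√10 + 2*√13)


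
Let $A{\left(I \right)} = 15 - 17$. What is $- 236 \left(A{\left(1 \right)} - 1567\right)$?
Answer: $370284$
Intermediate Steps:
$A{\left(I \right)} = -2$ ($A{\left(I \right)} = 15 - 17 = -2$)
$- 236 \left(A{\left(1 \right)} - 1567\right) = - 236 \left(-2 - 1567\right) = \left(-236\right) \left(-1569\right) = 370284$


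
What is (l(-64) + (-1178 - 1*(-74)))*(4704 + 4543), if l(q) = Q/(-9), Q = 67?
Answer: -92497741/9 ≈ -1.0278e+7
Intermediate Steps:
l(q) = -67/9 (l(q) = 67/(-9) = 67*(-1/9) = -67/9)
(l(-64) + (-1178 - 1*(-74)))*(4704 + 4543) = (-67/9 + (-1178 - 1*(-74)))*(4704 + 4543) = (-67/9 + (-1178 + 74))*9247 = (-67/9 - 1104)*9247 = -10003/9*9247 = -92497741/9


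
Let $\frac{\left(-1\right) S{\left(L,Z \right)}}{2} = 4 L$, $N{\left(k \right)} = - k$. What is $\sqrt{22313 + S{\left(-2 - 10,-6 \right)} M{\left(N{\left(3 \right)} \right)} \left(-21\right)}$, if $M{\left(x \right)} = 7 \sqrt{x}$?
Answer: $\sqrt{22313 - 14112 i \sqrt{3}} \approx 166.45 - 73.425 i$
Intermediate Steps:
$S{\left(L,Z \right)} = - 8 L$ ($S{\left(L,Z \right)} = - 2 \cdot 4 L = - 8 L$)
$\sqrt{22313 + S{\left(-2 - 10,-6 \right)} M{\left(N{\left(3 \right)} \right)} \left(-21\right)} = \sqrt{22313 + - 8 \left(-2 - 10\right) 7 \sqrt{\left(-1\right) 3} \left(-21\right)} = \sqrt{22313 + - 8 \left(-2 - 10\right) 7 \sqrt{-3} \left(-21\right)} = \sqrt{22313 + \left(-8\right) \left(-12\right) 7 i \sqrt{3} \left(-21\right)} = \sqrt{22313 + 96 \cdot 7 i \sqrt{3} \left(-21\right)} = \sqrt{22313 + 672 i \sqrt{3} \left(-21\right)} = \sqrt{22313 - 14112 i \sqrt{3}}$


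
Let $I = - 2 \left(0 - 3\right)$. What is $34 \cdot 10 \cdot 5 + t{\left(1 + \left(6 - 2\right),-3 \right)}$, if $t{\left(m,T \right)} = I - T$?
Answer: $1709$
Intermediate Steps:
$I = 6$ ($I = \left(-2\right) \left(-3\right) = 6$)
$t{\left(m,T \right)} = 6 - T$
$34 \cdot 10 \cdot 5 + t{\left(1 + \left(6 - 2\right),-3 \right)} = 34 \cdot 10 \cdot 5 + \left(6 - -3\right) = 34 \cdot 50 + \left(6 + 3\right) = 1700 + 9 = 1709$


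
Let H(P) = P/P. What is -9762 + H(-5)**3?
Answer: -9761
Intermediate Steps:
H(P) = 1
-9762 + H(-5)**3 = -9762 + 1**3 = -9762 + 1 = -9761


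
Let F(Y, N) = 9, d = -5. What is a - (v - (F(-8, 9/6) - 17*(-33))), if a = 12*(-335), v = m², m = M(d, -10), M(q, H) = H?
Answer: -3550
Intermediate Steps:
m = -10
v = 100 (v = (-10)² = 100)
a = -4020
a - (v - (F(-8, 9/6) - 17*(-33))) = -4020 - (100 - (9 - 17*(-33))) = -4020 - (100 - (9 + 561)) = -4020 - (100 - 1*570) = -4020 - (100 - 570) = -4020 - 1*(-470) = -4020 + 470 = -3550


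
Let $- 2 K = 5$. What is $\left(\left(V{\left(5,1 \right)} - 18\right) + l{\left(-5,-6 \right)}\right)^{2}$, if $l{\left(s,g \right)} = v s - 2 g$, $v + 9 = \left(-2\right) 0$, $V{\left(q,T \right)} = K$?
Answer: $\frac{5329}{4} \approx 1332.3$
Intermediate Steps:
$K = - \frac{5}{2}$ ($K = \left(- \frac{1}{2}\right) 5 = - \frac{5}{2} \approx -2.5$)
$V{\left(q,T \right)} = - \frac{5}{2}$
$v = -9$ ($v = -9 - 0 = -9 + 0 = -9$)
$l{\left(s,g \right)} = - 9 s - 2 g$
$\left(\left(V{\left(5,1 \right)} - 18\right) + l{\left(-5,-6 \right)}\right)^{2} = \left(\left(- \frac{5}{2} - 18\right) - -57\right)^{2} = \left(\left(- \frac{5}{2} - 18\right) + \left(45 + 12\right)\right)^{2} = \left(- \frac{41}{2} + 57\right)^{2} = \left(\frac{73}{2}\right)^{2} = \frac{5329}{4}$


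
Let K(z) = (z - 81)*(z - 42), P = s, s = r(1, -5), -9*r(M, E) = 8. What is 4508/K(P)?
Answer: 182574/142241 ≈ 1.2836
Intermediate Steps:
r(M, E) = -8/9 (r(M, E) = -⅑*8 = -8/9)
s = -8/9 ≈ -0.88889
P = -8/9 ≈ -0.88889
K(z) = (-81 + z)*(-42 + z)
4508/K(P) = 4508/(3402 + (-8/9)² - 123*(-8/9)) = 4508/(3402 + 64/81 + 328/3) = 4508/(284482/81) = 4508*(81/284482) = 182574/142241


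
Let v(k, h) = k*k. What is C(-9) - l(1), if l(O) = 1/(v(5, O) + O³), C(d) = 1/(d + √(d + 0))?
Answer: -9/65 - I/30 ≈ -0.13846 - 0.033333*I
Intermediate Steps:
C(d) = 1/(d + √d)
v(k, h) = k²
l(O) = 1/(25 + O³) (l(O) = 1/(5² + O³) = 1/(25 + O³))
C(-9) - l(1) = 1/(-9 + √(-9)) - 1/(25 + 1³) = 1/(-9 + 3*I) - 1/(25 + 1) = (-9 - 3*I)/90 - 1/26 = -1/26 + (-9 - 3*I)/90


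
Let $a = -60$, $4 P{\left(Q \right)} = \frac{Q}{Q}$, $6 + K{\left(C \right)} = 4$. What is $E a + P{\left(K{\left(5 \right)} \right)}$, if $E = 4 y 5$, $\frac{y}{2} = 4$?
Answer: $- \frac{38399}{4} \approx -9599.8$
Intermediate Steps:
$K{\left(C \right)} = -2$ ($K{\left(C \right)} = -6 + 4 = -2$)
$P{\left(Q \right)} = \frac{1}{4}$ ($P{\left(Q \right)} = \frac{Q \frac{1}{Q}}{4} = \frac{1}{4} \cdot 1 = \frac{1}{4}$)
$y = 8$ ($y = 2 \cdot 4 = 8$)
$E = 160$ ($E = 4 \cdot 8 \cdot 5 = 4 \cdot 40 = 160$)
$E a + P{\left(K{\left(5 \right)} \right)} = 160 \left(-60\right) + \frac{1}{4} = -9600 + \frac{1}{4} = - \frac{38399}{4}$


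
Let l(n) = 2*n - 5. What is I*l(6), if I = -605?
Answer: -4235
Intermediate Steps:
l(n) = -5 + 2*n
I*l(6) = -605*(-5 + 2*6) = -605*(-5 + 12) = -605*7 = -4235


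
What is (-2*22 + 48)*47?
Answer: 188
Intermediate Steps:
(-2*22 + 48)*47 = (-44 + 48)*47 = 4*47 = 188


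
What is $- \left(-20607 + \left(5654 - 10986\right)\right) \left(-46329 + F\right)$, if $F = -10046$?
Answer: $-1462311125$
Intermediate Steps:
$- \left(-20607 + \left(5654 - 10986\right)\right) \left(-46329 + F\right) = - \left(-20607 + \left(5654 - 10986\right)\right) \left(-46329 - 10046\right) = - \left(-20607 - 5332\right) \left(-56375\right) = - \left(-25939\right) \left(-56375\right) = \left(-1\right) 1462311125 = -1462311125$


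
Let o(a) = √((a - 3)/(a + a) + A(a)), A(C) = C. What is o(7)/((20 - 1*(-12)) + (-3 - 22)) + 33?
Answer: 33 + √357/49 ≈ 33.386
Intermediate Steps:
o(a) = √(a + (-3 + a)/(2*a)) (o(a) = √((a - 3)/(a + a) + a) = √((-3 + a)/((2*a)) + a) = √((-3 + a)*(1/(2*a)) + a) = √((-3 + a)/(2*a) + a) = √(a + (-3 + a)/(2*a)))
o(7)/((20 - 1*(-12)) + (-3 - 22)) + 33 = (√(2 - 6/7 + 4*7)/2)/((20 - 1*(-12)) + (-3 - 22)) + 33 = (√(2 - 6*⅐ + 28)/2)/((20 + 12) - 25) + 33 = (√(2 - 6/7 + 28)/2)/(32 - 25) + 33 = (√(204/7)/2)/7 + 33 = ((2*√357/7)/2)*(⅐) + 33 = (√357/7)*(⅐) + 33 = √357/49 + 33 = 33 + √357/49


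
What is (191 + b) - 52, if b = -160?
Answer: -21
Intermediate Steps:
(191 + b) - 52 = (191 - 160) - 52 = 31 - 52 = -21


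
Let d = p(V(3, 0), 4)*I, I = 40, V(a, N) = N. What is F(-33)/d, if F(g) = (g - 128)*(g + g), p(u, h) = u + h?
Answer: 5313/80 ≈ 66.412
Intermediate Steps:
p(u, h) = h + u
d = 160 (d = (4 + 0)*40 = 4*40 = 160)
F(g) = 2*g*(-128 + g) (F(g) = (-128 + g)*(2*g) = 2*g*(-128 + g))
F(-33)/d = (2*(-33)*(-128 - 33))/160 = (2*(-33)*(-161))*(1/160) = 10626*(1/160) = 5313/80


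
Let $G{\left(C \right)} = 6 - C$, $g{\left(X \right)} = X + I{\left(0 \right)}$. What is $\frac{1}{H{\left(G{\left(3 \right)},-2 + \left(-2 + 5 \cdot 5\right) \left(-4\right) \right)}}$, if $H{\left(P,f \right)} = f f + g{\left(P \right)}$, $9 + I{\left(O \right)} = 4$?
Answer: $\frac{1}{8834} \approx 0.0001132$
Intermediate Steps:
$I{\left(O \right)} = -5$ ($I{\left(O \right)} = -9 + 4 = -5$)
$g{\left(X \right)} = -5 + X$ ($g{\left(X \right)} = X - 5 = -5 + X$)
$H{\left(P,f \right)} = -5 + P + f^{2}$ ($H{\left(P,f \right)} = f f + \left(-5 + P\right) = f^{2} + \left(-5 + P\right) = -5 + P + f^{2}$)
$\frac{1}{H{\left(G{\left(3 \right)},-2 + \left(-2 + 5 \cdot 5\right) \left(-4\right) \right)}} = \frac{1}{-5 + \left(6 - 3\right) + \left(-2 + \left(-2 + 5 \cdot 5\right) \left(-4\right)\right)^{2}} = \frac{1}{-5 + \left(6 - 3\right) + \left(-2 + \left(-2 + 25\right) \left(-4\right)\right)^{2}} = \frac{1}{-5 + 3 + \left(-2 + 23 \left(-4\right)\right)^{2}} = \frac{1}{-5 + 3 + \left(-2 - 92\right)^{2}} = \frac{1}{-5 + 3 + \left(-94\right)^{2}} = \frac{1}{-5 + 3 + 8836} = \frac{1}{8834}$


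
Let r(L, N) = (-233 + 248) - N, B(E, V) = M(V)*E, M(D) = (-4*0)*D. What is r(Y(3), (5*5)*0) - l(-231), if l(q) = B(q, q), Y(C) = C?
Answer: 15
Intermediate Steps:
M(D) = 0 (M(D) = 0*D = 0)
B(E, V) = 0 (B(E, V) = 0*E = 0)
r(L, N) = 15 - N
l(q) = 0
r(Y(3), (5*5)*0) - l(-231) = (15 - 5*5*0) - 1*0 = (15 - 25*0) + 0 = (15 - 1*0) + 0 = (15 + 0) + 0 = 15 + 0 = 15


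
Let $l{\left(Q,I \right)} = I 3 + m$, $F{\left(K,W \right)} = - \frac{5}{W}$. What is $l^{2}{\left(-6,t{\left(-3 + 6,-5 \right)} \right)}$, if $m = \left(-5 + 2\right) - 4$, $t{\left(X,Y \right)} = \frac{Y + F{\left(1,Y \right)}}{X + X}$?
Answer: $81$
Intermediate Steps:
$t{\left(X,Y \right)} = \frac{Y - \frac{5}{Y}}{2 X}$ ($t{\left(X,Y \right)} = \frac{Y - \frac{5}{Y}}{X + X} = \frac{Y - \frac{5}{Y}}{2 X}$)
$m = -7$ ($m = -3 - 4 = -7$)
$l{\left(Q,I \right)} = -7 + 3 I$ ($l{\left(Q,I \right)} = I 3 - 7 = 3 I - 7 = -7 + 3 I$)
$l^{2}{\left(-6,t{\left(-3 + 6,-5 \right)} \right)} = \left(-7 + 3 \frac{-5 + \left(-5\right)^{2}}{2 \left(-3 + 6\right) \left(-5\right)}\right)^{2} = \left(-7 + 3 \cdot \frac{1}{2} \cdot \frac{1}{3} \left(- \frac{1}{5}\right) \left(-5 + 25\right)\right)^{2} = \left(-7 + 3 \cdot \frac{1}{2} \cdot \frac{1}{3} \left(- \frac{1}{5}\right) 20\right)^{2} = \left(-7 + 3 \left(- \frac{2}{3}\right)\right)^{2} = \left(-7 - 2\right)^{2} = \left(-9\right)^{2} = 81$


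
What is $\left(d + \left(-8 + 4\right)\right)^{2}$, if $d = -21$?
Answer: $625$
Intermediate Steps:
$\left(d + \left(-8 + 4\right)\right)^{2} = \left(-21 + \left(-8 + 4\right)\right)^{2} = \left(-21 - 4\right)^{2} = \left(-25\right)^{2} = 625$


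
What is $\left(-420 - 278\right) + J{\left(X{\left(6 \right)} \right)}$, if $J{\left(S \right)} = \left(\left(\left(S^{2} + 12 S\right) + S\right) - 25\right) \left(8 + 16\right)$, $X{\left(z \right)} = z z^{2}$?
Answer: $1185838$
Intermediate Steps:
$X{\left(z \right)} = z^{3}$
$J{\left(S \right)} = -600 + 24 S^{2} + 312 S$ ($J{\left(S \right)} = \left(\left(S^{2} + 13 S\right) - 25\right) 24 = \left(-25 + S^{2} + 13 S\right) 24 = -600 + 24 S^{2} + 312 S$)
$\left(-420 - 278\right) + J{\left(X{\left(6 \right)} \right)} = \left(-420 - 278\right) + \left(-600 + 24 \left(6^{3}\right)^{2} + 312 \cdot 6^{3}\right) = -698 + \left(-600 + 24 \cdot 216^{2} + 312 \cdot 216\right) = -698 + \left(-600 + 24 \cdot 46656 + 67392\right) = -698 + \left(-600 + 1119744 + 67392\right) = -698 + 1186536 = 1185838$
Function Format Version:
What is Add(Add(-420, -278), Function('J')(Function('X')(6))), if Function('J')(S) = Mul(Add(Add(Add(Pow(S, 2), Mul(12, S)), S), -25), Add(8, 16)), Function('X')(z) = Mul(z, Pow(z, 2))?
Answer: 1185838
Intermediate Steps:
Function('X')(z) = Pow(z, 3)
Function('J')(S) = Add(-600, Mul(24, Pow(S, 2)), Mul(312, S)) (Function('J')(S) = Mul(Add(Add(Pow(S, 2), Mul(13, S)), -25), 24) = Mul(Add(-25, Pow(S, 2), Mul(13, S)), 24) = Add(-600, Mul(24, Pow(S, 2)), Mul(312, S)))
Add(Add(-420, -278), Function('J')(Function('X')(6))) = Add(Add(-420, -278), Add(-600, Mul(24, Pow(Pow(6, 3), 2)), Mul(312, Pow(6, 3)))) = Add(-698, Add(-600, Mul(24, Pow(216, 2)), Mul(312, 216))) = Add(-698, Add(-600, Mul(24, 46656), 67392)) = Add(-698, Add(-600, 1119744, 67392)) = Add(-698, 1186536) = 1185838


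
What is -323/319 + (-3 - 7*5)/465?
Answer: -162317/148335 ≈ -1.0943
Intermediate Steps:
-323/319 + (-3 - 7*5)/465 = -323*1/319 + (-3 - 35)*(1/465) = -323/319 - 38*1/465 = -323/319 - 38/465 = -162317/148335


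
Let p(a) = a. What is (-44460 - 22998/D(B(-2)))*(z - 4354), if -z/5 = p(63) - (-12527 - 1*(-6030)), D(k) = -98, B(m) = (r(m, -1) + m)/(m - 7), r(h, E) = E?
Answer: 80514241314/49 ≈ 1.6431e+9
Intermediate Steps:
B(m) = (-1 + m)/(-7 + m) (B(m) = (-1 + m)/(m - 7) = (-1 + m)/(-7 + m))
z = -32800 (z = -5*(63 - (-12527 - 1*(-6030))) = -5*(63 - (-12527 + 6030)) = -5*(63 - 1*(-6497)) = -5*(63 + 6497) = -5*6560 = -32800)
(-44460 - 22998/D(B(-2)))*(z - 4354) = (-44460 - 22998/(-98))*(-32800 - 4354) = (-44460 - 22998*(-1/98))*(-37154) = (-44460 + 11499/49)*(-37154) = -2167041/49*(-37154) = 80514241314/49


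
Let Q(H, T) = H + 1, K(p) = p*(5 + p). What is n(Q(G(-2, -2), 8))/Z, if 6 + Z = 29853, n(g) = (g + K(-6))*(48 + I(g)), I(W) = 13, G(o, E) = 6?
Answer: 793/29847 ≈ 0.026569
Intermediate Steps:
Q(H, T) = 1 + H
n(g) = 366 + 61*g (n(g) = (g - 6*(5 - 6))*(48 + 13) = (g - 6*(-1))*61 = (g + 6)*61 = (6 + g)*61 = 366 + 61*g)
Z = 29847 (Z = -6 + 29853 = 29847)
n(Q(G(-2, -2), 8))/Z = (366 + 61*(1 + 6))/29847 = (366 + 61*7)*(1/29847) = (366 + 427)*(1/29847) = 793*(1/29847) = 793/29847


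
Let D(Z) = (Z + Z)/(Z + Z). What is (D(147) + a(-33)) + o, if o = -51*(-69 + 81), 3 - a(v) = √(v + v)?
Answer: -608 - I*√66 ≈ -608.0 - 8.124*I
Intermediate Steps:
a(v) = 3 - √2*√v (a(v) = 3 - √(v + v) = 3 - √(2*v) = 3 - √2*√v)
o = -612 (o = -51*12 = -612)
D(Z) = 1 (D(Z) = (2*Z)/((2*Z)) = (2*Z)*(1/(2*Z)) = 1)
(D(147) + a(-33)) + o = (1 + (3 - √2*√(-33))) - 612 = (1 + (3 - √2*I*√33)) - 612 = (1 + (3 - I*√66)) - 612 = (4 - I*√66) - 612 = -608 - I*√66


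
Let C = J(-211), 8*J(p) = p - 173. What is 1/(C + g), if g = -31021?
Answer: -1/31069 ≈ -3.2186e-5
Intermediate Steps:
J(p) = -173/8 + p/8 (J(p) = (p - 173)/8 = (-173 + p)/8 = -173/8 + p/8)
C = -48 (C = -173/8 + (1/8)*(-211) = -173/8 - 211/8 = -48)
1/(C + g) = 1/(-48 - 31021) = 1/(-31069) = -1/31069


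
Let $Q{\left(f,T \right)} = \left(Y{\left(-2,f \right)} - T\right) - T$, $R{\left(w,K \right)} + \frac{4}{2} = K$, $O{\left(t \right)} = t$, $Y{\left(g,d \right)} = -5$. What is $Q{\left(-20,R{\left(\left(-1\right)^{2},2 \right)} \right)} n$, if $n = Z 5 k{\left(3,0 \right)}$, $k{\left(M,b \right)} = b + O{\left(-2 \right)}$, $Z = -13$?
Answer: $-650$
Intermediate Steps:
$R{\left(w,K \right)} = -2 + K$
$Q{\left(f,T \right)} = -5 - 2 T$ ($Q{\left(f,T \right)} = \left(-5 - T\right) - T = -5 - 2 T$)
$k{\left(M,b \right)} = -2 + b$ ($k{\left(M,b \right)} = b - 2 = -2 + b$)
$n = 130$ ($n = \left(-13\right) 5 \left(-2 + 0\right) = \left(-65\right) \left(-2\right) = 130$)
$Q{\left(-20,R{\left(\left(-1\right)^{2},2 \right)} \right)} n = \left(-5 - 2 \left(-2 + 2\right)\right) 130 = \left(-5 - 0\right) 130 = \left(-5 + 0\right) 130 = \left(-5\right) 130 = -650$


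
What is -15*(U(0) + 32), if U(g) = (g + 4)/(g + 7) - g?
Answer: -3420/7 ≈ -488.57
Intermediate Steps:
U(g) = -g + (4 + g)/(7 + g) (U(g) = (4 + g)/(7 + g) - g = -g + (4 + g)/(7 + g))
-15*(U(0) + 32) = -15*((4 - 1*0**2 - 6*0)/(7 + 0) + 32) = -15*((4 - 1*0 + 0)/7 + 32) = -15*((4 + 0 + 0)/7 + 32) = -15*((1/7)*4 + 32) = -15*(4/7 + 32) = -15*228/7 = -3420/7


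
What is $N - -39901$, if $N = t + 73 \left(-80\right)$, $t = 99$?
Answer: $34160$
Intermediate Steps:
$N = -5741$ ($N = 99 + 73 \left(-80\right) = 99 - 5840 = -5741$)
$N - -39901 = -5741 - -39901 = -5741 + 39901 = 34160$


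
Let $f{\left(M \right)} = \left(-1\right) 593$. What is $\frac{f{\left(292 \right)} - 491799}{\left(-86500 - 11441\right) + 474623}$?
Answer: $- \frac{246196}{188341} \approx -1.3072$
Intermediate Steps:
$f{\left(M \right)} = -593$
$\frac{f{\left(292 \right)} - 491799}{\left(-86500 - 11441\right) + 474623} = \frac{-593 - 491799}{\left(-86500 - 11441\right) + 474623} = - \frac{492392}{\left(-86500 - 11441\right) + 474623} = - \frac{492392}{-97941 + 474623} = - \frac{492392}{376682} = \left(-492392\right) \frac{1}{376682} = - \frac{246196}{188341}$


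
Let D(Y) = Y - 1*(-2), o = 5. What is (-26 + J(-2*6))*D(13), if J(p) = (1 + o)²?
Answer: 150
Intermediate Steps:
J(p) = 36 (J(p) = (1 + 5)² = 6² = 36)
D(Y) = 2 + Y (D(Y) = Y + 2 = 2 + Y)
(-26 + J(-2*6))*D(13) = (-26 + 36)*(2 + 13) = 10*15 = 150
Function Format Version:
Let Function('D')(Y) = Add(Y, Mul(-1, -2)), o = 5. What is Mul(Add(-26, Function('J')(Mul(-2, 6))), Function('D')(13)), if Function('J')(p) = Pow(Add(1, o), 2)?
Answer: 150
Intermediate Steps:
Function('J')(p) = 36 (Function('J')(p) = Pow(Add(1, 5), 2) = Pow(6, 2) = 36)
Function('D')(Y) = Add(2, Y) (Function('D')(Y) = Add(Y, 2) = Add(2, Y))
Mul(Add(-26, Function('J')(Mul(-2, 6))), Function('D')(13)) = Mul(Add(-26, 36), Add(2, 13)) = Mul(10, 15) = 150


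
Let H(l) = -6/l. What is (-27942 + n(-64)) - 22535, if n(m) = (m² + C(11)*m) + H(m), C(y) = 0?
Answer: -1484189/32 ≈ -46381.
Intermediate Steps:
n(m) = m² - 6/m (n(m) = (m² + 0*m) - 6/m = (m² + 0) - 6/m = m² - 6/m)
(-27942 + n(-64)) - 22535 = (-27942 + (-6 + (-64)³)/(-64)) - 22535 = (-27942 - (-6 - 262144)/64) - 22535 = (-27942 - 1/64*(-262150)) - 22535 = (-27942 + 131075/32) - 22535 = -763069/32 - 22535 = -1484189/32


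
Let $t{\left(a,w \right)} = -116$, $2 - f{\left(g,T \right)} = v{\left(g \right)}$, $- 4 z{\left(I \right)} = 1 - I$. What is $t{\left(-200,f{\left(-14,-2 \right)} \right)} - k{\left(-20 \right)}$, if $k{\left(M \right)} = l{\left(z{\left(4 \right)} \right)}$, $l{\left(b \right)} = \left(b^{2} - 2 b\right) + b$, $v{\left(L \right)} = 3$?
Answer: $- \frac{1853}{16} \approx -115.81$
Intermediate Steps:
$z{\left(I \right)} = - \frac{1}{4} + \frac{I}{4}$ ($z{\left(I \right)} = - \frac{1 - I}{4} = - \frac{1}{4} + \frac{I}{4}$)
$f{\left(g,T \right)} = -1$ ($f{\left(g,T \right)} = 2 - 3 = -1$)
$l{\left(b \right)} = b^{2} - b$
$k{\left(M \right)} = - \frac{3}{16}$ ($k{\left(M \right)} = \left(- \frac{1}{4} + \frac{1}{4} \cdot 4\right) \left(-1 + \left(- \frac{1}{4} + \frac{1}{4} \cdot 4\right)\right) = \left(- \frac{1}{4} + 1\right) \left(-1 + \left(- \frac{1}{4} + 1\right)\right) = \frac{3 \left(-1 + \frac{3}{4}\right)}{4} = \frac{3}{4} \left(- \frac{1}{4}\right) = - \frac{3}{16}$)
$t{\left(-200,f{\left(-14,-2 \right)} \right)} - k{\left(-20 \right)} = -116 - - \frac{3}{16} = -116 + \frac{3}{16} = - \frac{1853}{16}$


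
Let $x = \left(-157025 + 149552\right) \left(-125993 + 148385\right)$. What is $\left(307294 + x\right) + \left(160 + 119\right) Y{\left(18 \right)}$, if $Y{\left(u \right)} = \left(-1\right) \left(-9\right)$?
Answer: $-167025611$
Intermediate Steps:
$Y{\left(u \right)} = 9$
$x = -167335416$ ($x = \left(-7473\right) 22392 = -167335416$)
$\left(307294 + x\right) + \left(160 + 119\right) Y{\left(18 \right)} = \left(307294 - 167335416\right) + \left(160 + 119\right) 9 = -167028122 + 279 \cdot 9 = -167028122 + 2511 = -167025611$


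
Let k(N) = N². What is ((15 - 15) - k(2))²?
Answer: 16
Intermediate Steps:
((15 - 15) - k(2))² = ((15 - 15) - 1*2²)² = (0 - 1*4)² = (0 - 4)² = (-4)² = 16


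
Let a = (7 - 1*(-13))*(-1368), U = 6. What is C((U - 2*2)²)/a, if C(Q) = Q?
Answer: -1/6840 ≈ -0.00014620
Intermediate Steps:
a = -27360 (a = (7 + 13)*(-1368) = 20*(-1368) = -27360)
C((U - 2*2)²)/a = (6 - 2*2)²/(-27360) = (6 - 4)²*(-1/27360) = 2²*(-1/27360) = 4*(-1/27360) = -1/6840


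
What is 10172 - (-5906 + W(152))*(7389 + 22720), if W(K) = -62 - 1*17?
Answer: 180212537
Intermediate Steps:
W(K) = -79 (W(K) = -62 - 17 = -79)
10172 - (-5906 + W(152))*(7389 + 22720) = 10172 - (-5906 - 79)*(7389 + 22720) = 10172 - (-5985)*30109 = 10172 - 1*(-180202365) = 10172 + 180202365 = 180212537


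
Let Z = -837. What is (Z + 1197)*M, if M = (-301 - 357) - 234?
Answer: -321120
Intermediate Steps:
M = -892 (M = -658 - 234 = -892)
(Z + 1197)*M = (-837 + 1197)*(-892) = 360*(-892) = -321120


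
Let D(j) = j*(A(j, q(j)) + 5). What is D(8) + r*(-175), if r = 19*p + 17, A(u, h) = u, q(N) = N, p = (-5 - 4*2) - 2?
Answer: 47004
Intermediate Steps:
p = -15 (p = (-5 - 8) - 2 = -13 - 2 = -15)
D(j) = j*(5 + j) (D(j) = j*(j + 5) = j*(5 + j))
r = -268 (r = 19*(-15) + 17 = -285 + 17 = -268)
D(8) + r*(-175) = 8*(5 + 8) - 268*(-175) = 8*13 + 46900 = 104 + 46900 = 47004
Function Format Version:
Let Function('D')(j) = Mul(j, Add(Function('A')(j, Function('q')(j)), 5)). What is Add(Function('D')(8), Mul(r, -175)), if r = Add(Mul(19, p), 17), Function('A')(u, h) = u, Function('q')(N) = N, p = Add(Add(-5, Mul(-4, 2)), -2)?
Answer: 47004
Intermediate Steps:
p = -15 (p = Add(Add(-5, -8), -2) = Add(-13, -2) = -15)
Function('D')(j) = Mul(j, Add(5, j)) (Function('D')(j) = Mul(j, Add(j, 5)) = Mul(j, Add(5, j)))
r = -268 (r = Add(Mul(19, -15), 17) = Add(-285, 17) = -268)
Add(Function('D')(8), Mul(r, -175)) = Add(Mul(8, Add(5, 8)), Mul(-268, -175)) = Add(Mul(8, 13), 46900) = Add(104, 46900) = 47004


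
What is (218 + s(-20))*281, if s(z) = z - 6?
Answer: 53952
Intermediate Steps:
s(z) = -6 + z
(218 + s(-20))*281 = (218 + (-6 - 20))*281 = (218 - 26)*281 = 192*281 = 53952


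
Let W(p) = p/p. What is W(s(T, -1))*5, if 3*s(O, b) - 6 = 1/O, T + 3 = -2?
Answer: 5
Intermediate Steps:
T = -5 (T = -3 - 2 = -5)
s(O, b) = 2 + 1/(3*O)
W(p) = 1
W(s(T, -1))*5 = 1*5 = 5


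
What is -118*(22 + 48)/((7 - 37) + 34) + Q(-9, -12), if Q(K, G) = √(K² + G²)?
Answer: -2050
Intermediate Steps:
Q(K, G) = √(G² + K²)
-118*(22 + 48)/((7 - 37) + 34) + Q(-9, -12) = -118*(22 + 48)/((7 - 37) + 34) + √((-12)² + (-9)²) = -8260/(-30 + 34) + √(144 + 81) = -8260/4 + √225 = -8260/4 + 15 = -118*35/2 + 15 = -2065 + 15 = -2050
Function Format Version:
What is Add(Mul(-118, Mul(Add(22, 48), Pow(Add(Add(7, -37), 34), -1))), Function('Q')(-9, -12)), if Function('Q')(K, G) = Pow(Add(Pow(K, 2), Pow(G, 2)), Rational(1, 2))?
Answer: -2050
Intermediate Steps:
Function('Q')(K, G) = Pow(Add(Pow(G, 2), Pow(K, 2)), Rational(1, 2))
Add(Mul(-118, Mul(Add(22, 48), Pow(Add(Add(7, -37), 34), -1))), Function('Q')(-9, -12)) = Add(Mul(-118, Mul(Add(22, 48), Pow(Add(Add(7, -37), 34), -1))), Pow(Add(Pow(-12, 2), Pow(-9, 2)), Rational(1, 2))) = Add(Mul(-118, Mul(70, Pow(Add(-30, 34), -1))), Pow(Add(144, 81), Rational(1, 2))) = Add(Mul(-118, Mul(70, Pow(4, -1))), Pow(225, Rational(1, 2))) = Add(Mul(-118, Mul(70, Rational(1, 4))), 15) = Add(Mul(-118, Rational(35, 2)), 15) = Add(-2065, 15) = -2050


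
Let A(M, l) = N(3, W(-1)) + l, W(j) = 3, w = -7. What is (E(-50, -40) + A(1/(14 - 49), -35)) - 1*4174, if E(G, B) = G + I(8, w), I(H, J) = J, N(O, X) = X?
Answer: -4263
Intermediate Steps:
E(G, B) = -7 + G (E(G, B) = G - 7 = -7 + G)
A(M, l) = 3 + l
(E(-50, -40) + A(1/(14 - 49), -35)) - 1*4174 = ((-7 - 50) + (3 - 35)) - 1*4174 = (-57 - 32) - 4174 = -89 - 4174 = -4263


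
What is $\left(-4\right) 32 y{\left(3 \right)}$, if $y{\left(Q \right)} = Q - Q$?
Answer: $0$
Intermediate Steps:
$y{\left(Q \right)} = 0$
$\left(-4\right) 32 y{\left(3 \right)} = \left(-4\right) 32 \cdot 0 = \left(-128\right) 0 = 0$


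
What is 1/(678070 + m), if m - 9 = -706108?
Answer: -1/28029 ≈ -3.5677e-5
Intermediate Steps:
m = -706099 (m = 9 - 706108 = -706099)
1/(678070 + m) = 1/(678070 - 706099) = 1/(-28029) = -1/28029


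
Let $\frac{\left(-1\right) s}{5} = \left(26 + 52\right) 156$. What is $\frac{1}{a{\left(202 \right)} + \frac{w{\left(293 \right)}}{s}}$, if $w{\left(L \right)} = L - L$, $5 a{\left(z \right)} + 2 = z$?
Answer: $\frac{1}{40} \approx 0.025$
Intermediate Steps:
$a{\left(z \right)} = - \frac{2}{5} + \frac{z}{5}$
$w{\left(L \right)} = 0$
$s = -60840$ ($s = - 5 \left(26 + 52\right) 156 = - 5 \cdot 78 \cdot 156 = \left(-5\right) 12168 = -60840$)
$\frac{1}{a{\left(202 \right)} + \frac{w{\left(293 \right)}}{s}} = \frac{1}{\left(- \frac{2}{5} + \frac{1}{5} \cdot 202\right) + \frac{0}{-60840}} = \frac{1}{\left(- \frac{2}{5} + \frac{202}{5}\right) + 0 \left(- \frac{1}{60840}\right)} = \frac{1}{40 + 0} = \frac{1}{40}$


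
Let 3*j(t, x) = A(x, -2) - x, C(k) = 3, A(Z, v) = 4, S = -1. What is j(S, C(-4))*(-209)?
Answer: -209/3 ≈ -69.667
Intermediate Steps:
j(t, x) = 4/3 - x/3 (j(t, x) = (4 - x)/3 = 4/3 - x/3)
j(S, C(-4))*(-209) = (4/3 - ⅓*3)*(-209) = (4/3 - 1)*(-209) = (⅓)*(-209) = -209/3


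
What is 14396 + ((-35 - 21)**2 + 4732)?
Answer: 22264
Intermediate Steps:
14396 + ((-35 - 21)**2 + 4732) = 14396 + ((-56)**2 + 4732) = 14396 + (3136 + 4732) = 14396 + 7868 = 22264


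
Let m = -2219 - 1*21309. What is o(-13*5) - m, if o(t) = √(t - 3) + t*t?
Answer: 27753 + 2*I*√17 ≈ 27753.0 + 8.2462*I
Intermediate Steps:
o(t) = t² + √(-3 + t) (o(t) = √(-3 + t) + t² = t² + √(-3 + t))
m = -23528 (m = -2219 - 21309 = -23528)
o(-13*5) - m = ((-13*5)² + √(-3 - 13*5)) - 1*(-23528) = ((-65)² + √(-3 - 65)) + 23528 = (4225 + √(-68)) + 23528 = (4225 + 2*I*√17) + 23528 = 27753 + 2*I*√17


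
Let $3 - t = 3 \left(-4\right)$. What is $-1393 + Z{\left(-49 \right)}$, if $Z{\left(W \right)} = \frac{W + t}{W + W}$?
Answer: $- \frac{68240}{49} \approx -1392.7$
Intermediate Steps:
$t = 15$ ($t = 3 - 3 \left(-4\right) = 3 - -12 = 3 + 12 = 15$)
$Z{\left(W \right)} = \frac{15 + W}{2 W}$ ($Z{\left(W \right)} = \frac{W + 15}{W + W} = \frac{15 + W}{2 W}$)
$-1393 + Z{\left(-49 \right)} = -1393 + \frac{15 - 49}{2 \left(-49\right)} = -1393 + \frac{1}{2} \left(- \frac{1}{49}\right) \left(-34\right) = -1393 + \frac{17}{49} = - \frac{68240}{49}$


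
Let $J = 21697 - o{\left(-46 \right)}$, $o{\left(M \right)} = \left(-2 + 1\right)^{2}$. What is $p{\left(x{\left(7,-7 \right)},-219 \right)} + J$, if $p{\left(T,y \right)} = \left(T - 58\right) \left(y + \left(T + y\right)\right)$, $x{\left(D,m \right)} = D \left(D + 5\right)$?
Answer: $12492$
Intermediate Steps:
$o{\left(M \right)} = 1$ ($o{\left(M \right)} = \left(-1\right)^{2} = 1$)
$x{\left(D,m \right)} = D \left(5 + D\right)$
$p{\left(T,y \right)} = \left(-58 + T\right) \left(T + 2 y\right)$
$J = 21696$ ($J = 21697 - 1 = 21696$)
$p{\left(x{\left(7,-7 \right)},-219 \right)} + J = \left(\left(7 \left(5 + 7\right)\right)^{2} - -25404 - 58 \cdot 7 \left(5 + 7\right) + 2 \cdot 7 \left(5 + 7\right) \left(-219\right)\right) + 21696 = \left(\left(7 \cdot 12\right)^{2} + 25404 - 58 \cdot 7 \cdot 12 + 2 \cdot 7 \cdot 12 \left(-219\right)\right) + 21696 = \left(84^{2} + 25404 - 4872 + 2 \cdot 84 \left(-219\right)\right) + 21696 = \left(7056 + 25404 - 4872 - 36792\right) + 21696 = -9204 + 21696 = 12492$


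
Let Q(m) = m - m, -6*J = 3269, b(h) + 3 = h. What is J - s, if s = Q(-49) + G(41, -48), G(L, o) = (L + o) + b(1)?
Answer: -3215/6 ≈ -535.83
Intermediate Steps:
b(h) = -3 + h
J = -3269/6 (J = -1/6*3269 = -3269/6 ≈ -544.83)
Q(m) = 0
G(L, o) = -2 + L + o (G(L, o) = (L + o) + (-3 + 1) = (L + o) - 2 = -2 + L + o)
s = -9 (s = 0 + (-2 + 41 - 48) = 0 - 9 = -9)
J - s = -3269/6 - 1*(-9) = -3269/6 + 9 = -3215/6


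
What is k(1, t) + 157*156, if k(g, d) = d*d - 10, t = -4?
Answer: 24498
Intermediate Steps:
k(g, d) = -10 + d**2 (k(g, d) = d**2 - 10 = -10 + d**2)
k(1, t) + 157*156 = (-10 + (-4)**2) + 157*156 = (-10 + 16) + 24492 = 6 + 24492 = 24498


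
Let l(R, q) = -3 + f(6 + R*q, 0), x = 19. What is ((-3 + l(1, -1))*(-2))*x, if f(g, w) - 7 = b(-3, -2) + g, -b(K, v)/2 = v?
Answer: -380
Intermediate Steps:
b(K, v) = -2*v
f(g, w) = 11 + g (f(g, w) = 7 + (-2*(-2) + g) = 7 + (4 + g) = 11 + g)
l(R, q) = 14 + R*q (l(R, q) = -3 + (11 + (6 + R*q)) = -3 + (17 + R*q) = 14 + R*q)
((-3 + l(1, -1))*(-2))*x = ((-3 + (14 + 1*(-1)))*(-2))*19 = ((-3 + (14 - 1))*(-2))*19 = ((-3 + 13)*(-2))*19 = (10*(-2))*19 = -20*19 = -380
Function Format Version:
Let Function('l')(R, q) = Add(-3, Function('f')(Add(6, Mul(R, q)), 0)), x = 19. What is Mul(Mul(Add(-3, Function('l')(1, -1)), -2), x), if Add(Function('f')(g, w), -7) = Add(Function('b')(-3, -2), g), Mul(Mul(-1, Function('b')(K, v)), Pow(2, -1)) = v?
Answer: -380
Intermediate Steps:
Function('b')(K, v) = Mul(-2, v)
Function('f')(g, w) = Add(11, g) (Function('f')(g, w) = Add(7, Add(Mul(-2, -2), g)) = Add(7, Add(4, g)) = Add(11, g))
Function('l')(R, q) = Add(14, Mul(R, q)) (Function('l')(R, q) = Add(-3, Add(11, Add(6, Mul(R, q)))) = Add(-3, Add(17, Mul(R, q))) = Add(14, Mul(R, q)))
Mul(Mul(Add(-3, Function('l')(1, -1)), -2), x) = Mul(Mul(Add(-3, Add(14, Mul(1, -1))), -2), 19) = Mul(Mul(Add(-3, Add(14, -1)), -2), 19) = Mul(Mul(Add(-3, 13), -2), 19) = Mul(Mul(10, -2), 19) = Mul(-20, 19) = -380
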